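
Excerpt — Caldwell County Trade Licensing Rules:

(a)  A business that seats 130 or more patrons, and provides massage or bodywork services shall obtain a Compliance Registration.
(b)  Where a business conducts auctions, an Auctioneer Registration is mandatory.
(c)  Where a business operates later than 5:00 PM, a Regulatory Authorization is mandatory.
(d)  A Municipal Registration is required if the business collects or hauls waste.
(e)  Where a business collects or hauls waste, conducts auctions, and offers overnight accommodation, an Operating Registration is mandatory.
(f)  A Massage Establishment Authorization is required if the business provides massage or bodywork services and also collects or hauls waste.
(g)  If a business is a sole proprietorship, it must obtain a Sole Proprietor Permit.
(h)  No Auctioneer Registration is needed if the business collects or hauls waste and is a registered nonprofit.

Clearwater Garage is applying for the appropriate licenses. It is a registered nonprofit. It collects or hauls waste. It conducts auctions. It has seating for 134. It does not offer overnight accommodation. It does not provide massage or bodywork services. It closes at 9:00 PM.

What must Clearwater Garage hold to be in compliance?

Municipal Registration, Regulatory Authorization

(a) seating 134 ≥ 130; does not provide massage or bodywork services → Compliance Registration not required.
(b) conducts auctions → Auctioneer Registration required.
(c) closes 9:00 PM, after 5:00 PM → Regulatory Authorization required.
(d) collects or hauls waste → Municipal Registration required.
(e) collects or hauls waste; conducts auctions; does not offer overnight accommodation → Operating Registration not required.
(f) does not provide massage or bodywork services; collects or hauls waste → Massage Establishment Authorization not required.
(g) is a registered nonprofit (not: is a sole proprietorship) → Sole Proprietor Permit not required.
(h) collects or hauls waste; is a registered nonprofit → exempt from Auctioneer Registration.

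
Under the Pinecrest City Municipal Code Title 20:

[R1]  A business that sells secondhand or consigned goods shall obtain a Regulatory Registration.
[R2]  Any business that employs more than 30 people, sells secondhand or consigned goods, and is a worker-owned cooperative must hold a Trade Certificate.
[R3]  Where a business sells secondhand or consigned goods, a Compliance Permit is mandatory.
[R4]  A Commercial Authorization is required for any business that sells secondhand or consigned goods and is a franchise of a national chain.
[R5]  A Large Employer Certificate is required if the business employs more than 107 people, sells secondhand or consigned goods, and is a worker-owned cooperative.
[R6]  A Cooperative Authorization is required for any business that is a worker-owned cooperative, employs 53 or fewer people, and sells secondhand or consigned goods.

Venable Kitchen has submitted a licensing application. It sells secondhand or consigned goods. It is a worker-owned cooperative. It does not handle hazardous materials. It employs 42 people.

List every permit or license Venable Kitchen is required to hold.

Compliance Permit, Cooperative Authorization, Regulatory Registration, Trade Certificate

[R1] sells secondhand or consigned goods → Regulatory Registration required.
[R2] employees 42 > 30; sells secondhand or consigned goods; is a worker-owned cooperative → Trade Certificate required.
[R3] sells secondhand or consigned goods → Compliance Permit required.
[R4] sells secondhand or consigned goods; is a worker-owned cooperative (not: is a franchise of a national chain) → Commercial Authorization not required.
[R5] employees 42 ≤ 107; sells secondhand or consigned goods; is a worker-owned cooperative → Large Employer Certificate not required.
[R6] is a worker-owned cooperative; employees 42 ≤ 53; sells secondhand or consigned goods → Cooperative Authorization required.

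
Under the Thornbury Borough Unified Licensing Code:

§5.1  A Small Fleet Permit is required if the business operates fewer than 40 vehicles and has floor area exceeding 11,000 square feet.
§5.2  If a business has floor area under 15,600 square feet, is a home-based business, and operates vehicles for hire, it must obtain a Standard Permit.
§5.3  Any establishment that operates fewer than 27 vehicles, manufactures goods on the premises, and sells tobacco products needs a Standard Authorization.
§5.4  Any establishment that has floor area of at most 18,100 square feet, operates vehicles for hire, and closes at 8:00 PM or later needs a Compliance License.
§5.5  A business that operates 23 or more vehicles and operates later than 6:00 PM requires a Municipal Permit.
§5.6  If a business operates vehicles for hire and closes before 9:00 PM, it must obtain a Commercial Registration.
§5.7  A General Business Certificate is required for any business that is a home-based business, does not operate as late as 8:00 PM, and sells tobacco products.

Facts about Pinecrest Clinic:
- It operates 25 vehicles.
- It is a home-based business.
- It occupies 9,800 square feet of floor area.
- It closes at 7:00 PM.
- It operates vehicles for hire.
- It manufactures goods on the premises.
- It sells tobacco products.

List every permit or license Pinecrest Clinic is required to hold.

Commercial Registration, General Business Certificate, Municipal Permit, Standard Authorization, Standard Permit

§5.1 vehicles 25 < 40; floor area 9,800 square feet ≤ 11,000 square feet → Small Fleet Permit not required.
§5.2 floor area 9,800 square feet < 15,600 square feet; is a home-based business; operates vehicles for hire → Standard Permit required.
§5.3 vehicles 25 < 27; manufactures goods on the premises; sells tobacco products → Standard Authorization required.
§5.4 floor area 9,800 square feet ≤ 18,100 square feet; operates vehicles for hire; closes 7:00 PM, at/before 8:00 PM → Compliance License not required.
§5.5 vehicles 25 ≥ 23; closes 7:00 PM, after 6:00 PM → Municipal Permit required.
§5.6 operates vehicles for hire; closes 7:00 PM, at/before 9:00 PM → Commercial Registration required.
§5.7 is a home-based business; closes 7:00 PM, at/before 8:00 PM; sells tobacco products → General Business Certificate required.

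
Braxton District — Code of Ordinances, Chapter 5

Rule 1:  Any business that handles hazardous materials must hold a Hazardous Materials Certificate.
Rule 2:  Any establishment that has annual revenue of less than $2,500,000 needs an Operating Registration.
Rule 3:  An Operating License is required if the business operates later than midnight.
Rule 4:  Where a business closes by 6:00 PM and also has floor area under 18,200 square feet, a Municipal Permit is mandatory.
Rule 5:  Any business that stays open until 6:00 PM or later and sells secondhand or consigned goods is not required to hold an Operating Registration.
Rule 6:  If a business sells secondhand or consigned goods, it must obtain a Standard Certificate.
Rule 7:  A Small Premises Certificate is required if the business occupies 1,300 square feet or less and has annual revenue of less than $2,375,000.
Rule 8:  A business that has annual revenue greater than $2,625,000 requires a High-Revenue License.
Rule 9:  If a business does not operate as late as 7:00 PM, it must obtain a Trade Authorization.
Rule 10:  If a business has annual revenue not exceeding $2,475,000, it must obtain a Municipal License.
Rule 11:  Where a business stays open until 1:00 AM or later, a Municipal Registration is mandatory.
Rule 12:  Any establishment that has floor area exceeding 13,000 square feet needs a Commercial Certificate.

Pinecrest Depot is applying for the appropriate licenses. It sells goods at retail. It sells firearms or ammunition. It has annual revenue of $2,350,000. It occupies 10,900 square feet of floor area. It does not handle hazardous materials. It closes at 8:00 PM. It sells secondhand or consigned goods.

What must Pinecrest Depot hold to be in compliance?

Municipal License, Standard Certificate

Rule 1: does not handle hazardous materials → Hazardous Materials Certificate not required.
Rule 2: revenue $2,350,000 < $2,500,000 → Operating Registration required.
Rule 3: closes 8:00 PM, at/before midnight → Operating License not required.
Rule 4: closes 8:00 PM, after 6:00 PM; floor area 10,900 square feet < 18,200 square feet → Municipal Permit not required.
Rule 5: closes 8:00 PM, after 6:00 PM; sells secondhand or consigned goods → exempt from Operating Registration.
Rule 6: sells secondhand or consigned goods → Standard Certificate required.
Rule 7: floor area 10,900 square feet > 1,300 square feet; revenue $2,350,000 < $2,375,000 → Small Premises Certificate not required.
Rule 8: revenue $2,350,000 ≤ $2,625,000 → High-Revenue License not required.
Rule 9: closes 8:00 PM, after 7:00 PM → Trade Authorization not required.
Rule 10: revenue $2,350,000 ≤ $2,475,000 → Municipal License required.
Rule 11: closes 8:00 PM, at/before 1:00 AM → Municipal Registration not required.
Rule 12: floor area 10,900 square feet ≤ 13,000 square feet → Commercial Certificate not required.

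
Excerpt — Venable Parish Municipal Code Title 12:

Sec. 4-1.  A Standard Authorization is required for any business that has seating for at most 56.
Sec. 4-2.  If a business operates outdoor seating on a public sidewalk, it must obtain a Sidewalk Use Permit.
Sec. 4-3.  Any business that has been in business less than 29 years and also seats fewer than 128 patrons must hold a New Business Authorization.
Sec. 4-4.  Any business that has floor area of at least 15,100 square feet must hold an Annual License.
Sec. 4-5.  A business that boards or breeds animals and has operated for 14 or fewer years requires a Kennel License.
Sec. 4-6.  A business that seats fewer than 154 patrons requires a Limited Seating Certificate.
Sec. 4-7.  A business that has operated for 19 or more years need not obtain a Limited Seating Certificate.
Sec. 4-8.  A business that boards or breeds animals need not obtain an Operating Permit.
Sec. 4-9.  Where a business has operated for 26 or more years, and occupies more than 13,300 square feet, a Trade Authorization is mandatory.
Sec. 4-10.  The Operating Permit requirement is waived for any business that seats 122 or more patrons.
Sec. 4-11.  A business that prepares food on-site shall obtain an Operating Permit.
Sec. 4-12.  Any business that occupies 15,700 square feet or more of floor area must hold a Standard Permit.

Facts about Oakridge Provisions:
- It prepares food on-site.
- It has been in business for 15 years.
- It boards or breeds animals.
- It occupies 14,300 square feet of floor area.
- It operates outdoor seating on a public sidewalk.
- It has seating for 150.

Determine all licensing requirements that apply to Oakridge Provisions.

Limited Seating Certificate, Sidewalk Use Permit

Sec. 4-1. seating 150 > 56 → Standard Authorization not required.
Sec. 4-2. operates outdoor seating on a public sidewalk → Sidewalk Use Permit required.
Sec. 4-3. years in business 15 < 29; seating 150 ≥ 128 → New Business Authorization not required.
Sec. 4-4. floor area 14,300 square feet < 15,100 square feet → Annual License not required.
Sec. 4-5. boards or breeds animals; years in business 15 > 14 → Kennel License not required.
Sec. 4-6. seating 150 < 154 → Limited Seating Certificate required.
Sec. 4-7. years in business 15 < 19 → Limited Seating Certificate exemption does not apply.
Sec. 4-8. boards or breeds animals → exempt from Operating Permit.
Sec. 4-9. years in business 15 < 26; floor area 14,300 square feet > 13,300 square feet → Trade Authorization not required.
Sec. 4-10. seating 150 ≥ 122 → exempt from Operating Permit.
Sec. 4-11. prepares food on-site → Operating Permit required.
Sec. 4-12. floor area 14,300 square feet < 15,700 square feet → Standard Permit not required.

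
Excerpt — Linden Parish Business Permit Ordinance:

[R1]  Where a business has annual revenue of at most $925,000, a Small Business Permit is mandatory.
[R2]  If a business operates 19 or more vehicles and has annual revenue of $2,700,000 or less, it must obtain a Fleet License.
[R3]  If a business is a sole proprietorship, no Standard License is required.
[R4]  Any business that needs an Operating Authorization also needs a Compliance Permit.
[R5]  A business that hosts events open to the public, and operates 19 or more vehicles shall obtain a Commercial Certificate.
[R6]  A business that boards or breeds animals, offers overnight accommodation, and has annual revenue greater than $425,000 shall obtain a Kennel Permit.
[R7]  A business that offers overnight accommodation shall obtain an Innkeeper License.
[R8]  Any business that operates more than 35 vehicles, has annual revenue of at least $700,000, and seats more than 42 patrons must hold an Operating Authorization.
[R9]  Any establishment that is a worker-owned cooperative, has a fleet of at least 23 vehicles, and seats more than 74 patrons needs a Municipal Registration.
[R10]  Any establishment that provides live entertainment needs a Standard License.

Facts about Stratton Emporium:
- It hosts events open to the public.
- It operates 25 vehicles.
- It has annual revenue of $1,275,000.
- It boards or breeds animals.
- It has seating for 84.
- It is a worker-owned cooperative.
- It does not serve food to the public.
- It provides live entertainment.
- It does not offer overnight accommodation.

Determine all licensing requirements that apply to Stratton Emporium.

Commercial Certificate, Fleet License, Municipal Registration, Standard License

[R1] revenue $1,275,000 > $925,000 → Small Business Permit not required.
[R2] vehicles 25 ≥ 19; revenue $1,275,000 ≤ $2,700,000 → Fleet License required.
[R3] is a worker-owned cooperative (not: is a sole proprietorship) → Standard License exemption does not apply.
[R4] Operating Authorization is not required → no effect.
[R5] hosts events open to the public; vehicles 25 ≥ 19 → Commercial Certificate required.
[R6] boards or breeds animals; does not offer overnight accommodation; revenue $1,275,000 > $425,000 → Kennel Permit not required.
[R7] does not offer overnight accommodation → Innkeeper License not required.
[R8] vehicles 25 ≤ 35; revenue $1,275,000 ≥ $700,000; seating 84 > 42 → Operating Authorization not required.
[R9] is a worker-owned cooperative; vehicles 25 ≥ 23; seating 84 > 74 → Municipal Registration required.
[R10] provides live entertainment → Standard License required.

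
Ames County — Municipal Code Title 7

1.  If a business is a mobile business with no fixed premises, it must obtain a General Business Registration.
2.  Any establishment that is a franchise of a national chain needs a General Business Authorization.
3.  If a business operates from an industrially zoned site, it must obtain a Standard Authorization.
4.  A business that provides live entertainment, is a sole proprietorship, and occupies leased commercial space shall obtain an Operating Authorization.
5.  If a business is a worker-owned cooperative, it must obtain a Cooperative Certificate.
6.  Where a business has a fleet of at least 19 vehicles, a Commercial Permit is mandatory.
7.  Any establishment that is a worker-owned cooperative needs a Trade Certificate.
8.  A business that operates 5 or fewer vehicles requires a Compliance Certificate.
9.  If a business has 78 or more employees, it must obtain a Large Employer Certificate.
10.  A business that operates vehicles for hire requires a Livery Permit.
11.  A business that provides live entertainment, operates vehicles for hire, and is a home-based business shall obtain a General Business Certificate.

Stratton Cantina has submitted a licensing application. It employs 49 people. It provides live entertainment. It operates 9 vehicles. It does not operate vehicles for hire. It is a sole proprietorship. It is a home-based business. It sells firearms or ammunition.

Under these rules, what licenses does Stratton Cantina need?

None

1. is a home-based business (not: is a mobile business with no fixed premises) → General Business Registration not required.
2. is a sole proprietorship (not: is a franchise of a national chain) → General Business Authorization not required.
3. is a home-based business (not: operates from an industrially zoned site) → Standard Authorization not required.
4. provides live entertainment; is a sole proprietorship; is a home-based business (not: occupies leased commercial space) → Operating Authorization not required.
5. is a sole proprietorship (not: is a worker-owned cooperative) → Cooperative Certificate not required.
6. vehicles 9 < 19 → Commercial Permit not required.
7. is a sole proprietorship (not: is a worker-owned cooperative) → Trade Certificate not required.
8. vehicles 9 > 5 → Compliance Certificate not required.
9. employees 49 < 78 → Large Employer Certificate not required.
10. does not operate vehicles for hire → Livery Permit not required.
11. provides live entertainment; does not operate vehicles for hire; is a home-based business → General Business Certificate not required.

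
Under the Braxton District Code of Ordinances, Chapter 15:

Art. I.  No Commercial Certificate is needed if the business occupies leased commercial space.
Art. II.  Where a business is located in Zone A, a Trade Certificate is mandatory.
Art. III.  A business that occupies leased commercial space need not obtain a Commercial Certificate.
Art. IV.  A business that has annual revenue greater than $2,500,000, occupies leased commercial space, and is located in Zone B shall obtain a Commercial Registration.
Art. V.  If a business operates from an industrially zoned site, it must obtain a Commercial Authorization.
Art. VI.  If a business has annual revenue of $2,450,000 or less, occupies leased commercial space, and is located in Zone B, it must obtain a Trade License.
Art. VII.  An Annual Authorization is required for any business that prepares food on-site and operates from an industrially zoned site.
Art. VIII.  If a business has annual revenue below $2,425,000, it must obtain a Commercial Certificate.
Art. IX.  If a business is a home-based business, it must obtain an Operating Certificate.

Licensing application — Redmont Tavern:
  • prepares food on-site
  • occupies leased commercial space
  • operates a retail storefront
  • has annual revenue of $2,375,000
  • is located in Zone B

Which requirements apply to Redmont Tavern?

Trade License

Art. I. occupies leased commercial space → exempt from Commercial Certificate.
Art. II. is located in Zone B (not: is located in Zone A) → Trade Certificate not required.
Art. III. occupies leased commercial space → exempt from Commercial Certificate.
Art. IV. revenue $2,375,000 ≤ $2,500,000; occupies leased commercial space; is located in Zone B → Commercial Registration not required.
Art. V. occupies leased commercial space (not: operates from an industrially zoned site) → Commercial Authorization not required.
Art. VI. revenue $2,375,000 ≤ $2,450,000; occupies leased commercial space; is located in Zone B → Trade License required.
Art. VII. prepares food on-site; occupies leased commercial space (not: operates from an industrially zoned site) → Annual Authorization not required.
Art. VIII. revenue $2,375,000 < $2,425,000 → Commercial Certificate required.
Art. IX. occupies leased commercial space (not: is a home-based business) → Operating Certificate not required.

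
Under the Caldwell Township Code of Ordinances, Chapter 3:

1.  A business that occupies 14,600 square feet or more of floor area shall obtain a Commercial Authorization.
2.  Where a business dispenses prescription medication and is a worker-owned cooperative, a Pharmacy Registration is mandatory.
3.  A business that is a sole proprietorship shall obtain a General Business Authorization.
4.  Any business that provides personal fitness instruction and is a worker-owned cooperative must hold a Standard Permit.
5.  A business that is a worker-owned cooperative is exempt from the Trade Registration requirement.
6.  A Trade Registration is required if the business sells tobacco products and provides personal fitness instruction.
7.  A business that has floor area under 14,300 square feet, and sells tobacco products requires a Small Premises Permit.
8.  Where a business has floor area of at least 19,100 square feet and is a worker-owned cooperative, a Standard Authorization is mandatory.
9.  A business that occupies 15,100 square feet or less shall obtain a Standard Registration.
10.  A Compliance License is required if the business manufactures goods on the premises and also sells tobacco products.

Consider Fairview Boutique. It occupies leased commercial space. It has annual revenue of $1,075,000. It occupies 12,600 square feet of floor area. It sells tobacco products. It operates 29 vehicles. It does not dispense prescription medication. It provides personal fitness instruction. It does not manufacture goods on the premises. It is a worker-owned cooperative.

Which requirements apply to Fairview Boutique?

1. floor area 12,600 square feet < 14,600 square feet → Commercial Authorization not required.
2. does not dispense prescription medication; is a worker-owned cooperative → Pharmacy Registration not required.
3. is a worker-owned cooperative (not: is a sole proprietorship) → General Business Authorization not required.
4. provides personal fitness instruction; is a worker-owned cooperative → Standard Permit required.
5. is a worker-owned cooperative → exempt from Trade Registration.
6. sells tobacco products; provides personal fitness instruction → Trade Registration required.
7. floor area 12,600 square feet < 14,300 square feet; sells tobacco products → Small Premises Permit required.
8. floor area 12,600 square feet < 19,100 square feet; is a worker-owned cooperative → Standard Authorization not required.
9. floor area 12,600 square feet ≤ 15,100 square feet → Standard Registration required.
10. does not manufacture goods on the premises; sells tobacco products → Compliance License not required.

Small Premises Permit, Standard Permit, Standard Registration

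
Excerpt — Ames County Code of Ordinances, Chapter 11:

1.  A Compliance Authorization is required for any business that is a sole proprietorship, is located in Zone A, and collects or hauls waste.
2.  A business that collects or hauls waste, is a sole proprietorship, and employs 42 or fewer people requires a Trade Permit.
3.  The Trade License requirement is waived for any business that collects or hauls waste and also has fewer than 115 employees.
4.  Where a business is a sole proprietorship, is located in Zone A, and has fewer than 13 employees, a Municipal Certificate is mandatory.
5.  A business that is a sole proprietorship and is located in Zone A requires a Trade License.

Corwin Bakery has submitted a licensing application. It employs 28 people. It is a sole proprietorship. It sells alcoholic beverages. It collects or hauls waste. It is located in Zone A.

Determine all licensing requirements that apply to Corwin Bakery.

Compliance Authorization, Trade Permit

1. is a sole proprietorship; is located in Zone A; collects or hauls waste → Compliance Authorization required.
2. collects or hauls waste; is a sole proprietorship; employees 28 ≤ 42 → Trade Permit required.
3. collects or hauls waste; employees 28 < 115 → exempt from Trade License.
4. is a sole proprietorship; is located in Zone A; employees 28 ≥ 13 → Municipal Certificate not required.
5. is a sole proprietorship; is located in Zone A → Trade License required.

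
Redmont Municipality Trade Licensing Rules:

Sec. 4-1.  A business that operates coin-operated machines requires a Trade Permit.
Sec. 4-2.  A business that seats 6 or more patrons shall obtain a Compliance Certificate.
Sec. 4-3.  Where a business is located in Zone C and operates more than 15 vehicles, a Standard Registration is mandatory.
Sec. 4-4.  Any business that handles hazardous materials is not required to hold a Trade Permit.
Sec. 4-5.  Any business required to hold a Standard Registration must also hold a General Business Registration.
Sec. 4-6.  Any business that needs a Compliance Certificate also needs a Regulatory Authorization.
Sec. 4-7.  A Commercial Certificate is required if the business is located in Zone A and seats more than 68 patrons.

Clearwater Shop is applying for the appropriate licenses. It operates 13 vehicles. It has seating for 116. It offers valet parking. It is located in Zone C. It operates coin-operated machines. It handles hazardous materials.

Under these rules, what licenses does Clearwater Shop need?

Compliance Certificate, Regulatory Authorization

Sec. 4-1. operates coin-operated machines → Trade Permit required.
Sec. 4-2. seating 116 ≥ 6 → Compliance Certificate required.
Sec. 4-3. is located in Zone C; vehicles 13 ≤ 15 → Standard Registration not required.
Sec. 4-4. handles hazardous materials → exempt from Trade Permit.
Sec. 4-5. Standard Registration is not required → no effect.
Sec. 4-6. Compliance Certificate is required → Regulatory Authorization also required.
Sec. 4-7. is located in Zone C (not: is located in Zone A); seating 116 > 68 → Commercial Certificate not required.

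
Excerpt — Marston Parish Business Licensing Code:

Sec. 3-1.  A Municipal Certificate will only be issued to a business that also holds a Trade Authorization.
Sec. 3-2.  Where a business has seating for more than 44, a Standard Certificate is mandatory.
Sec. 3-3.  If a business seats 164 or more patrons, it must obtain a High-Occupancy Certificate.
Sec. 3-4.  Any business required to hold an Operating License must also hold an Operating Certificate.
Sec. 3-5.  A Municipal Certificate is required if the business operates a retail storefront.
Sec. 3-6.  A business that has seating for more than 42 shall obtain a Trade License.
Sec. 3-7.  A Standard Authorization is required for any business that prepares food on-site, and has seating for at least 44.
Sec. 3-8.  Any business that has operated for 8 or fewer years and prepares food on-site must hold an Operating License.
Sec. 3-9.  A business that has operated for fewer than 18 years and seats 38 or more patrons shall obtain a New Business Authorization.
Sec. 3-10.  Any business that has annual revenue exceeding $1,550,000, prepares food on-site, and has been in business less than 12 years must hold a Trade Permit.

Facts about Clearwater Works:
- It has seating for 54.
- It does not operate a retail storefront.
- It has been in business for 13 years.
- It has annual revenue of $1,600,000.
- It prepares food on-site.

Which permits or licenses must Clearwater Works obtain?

Sec. 3-1. Municipal Certificate is not required → no effect.
Sec. 3-2. seating 54 > 44 → Standard Certificate required.
Sec. 3-3. seating 54 < 164 → High-Occupancy Certificate not required.
Sec. 3-4. Operating License is not required → no effect.
Sec. 3-5. does not operate a retail storefront → Municipal Certificate not required.
Sec. 3-6. seating 54 > 42 → Trade License required.
Sec. 3-7. prepares food on-site; seating 54 ≥ 44 → Standard Authorization required.
Sec. 3-8. years in business 13 > 8; prepares food on-site → Operating License not required.
Sec. 3-9. years in business 13 < 18; seating 54 ≥ 38 → New Business Authorization required.
Sec. 3-10. revenue $1,600,000 > $1,550,000; prepares food on-site; years in business 13 ≥ 12 → Trade Permit not required.

New Business Authorization, Standard Authorization, Standard Certificate, Trade License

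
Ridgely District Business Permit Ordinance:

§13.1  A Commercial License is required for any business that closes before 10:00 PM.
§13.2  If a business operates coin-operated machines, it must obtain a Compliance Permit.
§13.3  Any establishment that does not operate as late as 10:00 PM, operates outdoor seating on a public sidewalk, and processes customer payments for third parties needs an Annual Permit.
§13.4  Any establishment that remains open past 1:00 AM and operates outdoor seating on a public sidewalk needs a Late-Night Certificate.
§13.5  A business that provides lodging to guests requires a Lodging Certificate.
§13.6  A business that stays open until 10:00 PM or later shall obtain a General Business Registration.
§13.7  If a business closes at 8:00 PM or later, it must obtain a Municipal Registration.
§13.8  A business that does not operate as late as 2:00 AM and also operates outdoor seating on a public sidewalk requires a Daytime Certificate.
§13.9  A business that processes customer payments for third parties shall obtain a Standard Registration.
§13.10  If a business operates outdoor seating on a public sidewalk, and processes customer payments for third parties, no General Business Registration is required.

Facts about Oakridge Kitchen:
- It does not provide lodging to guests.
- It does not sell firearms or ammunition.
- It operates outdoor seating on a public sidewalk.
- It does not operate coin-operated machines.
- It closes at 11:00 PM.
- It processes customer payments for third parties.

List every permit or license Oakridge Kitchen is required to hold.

§13.1 closes 11:00 PM, after 10:00 PM → Commercial License not required.
§13.2 does not operate coin-operated machines → Compliance Permit not required.
§13.3 closes 11:00 PM, after 10:00 PM; operates outdoor seating on a public sidewalk; processes customer payments for third parties → Annual Permit not required.
§13.4 closes 11:00 PM, at/before 1:00 AM; operates outdoor seating on a public sidewalk → Late-Night Certificate not required.
§13.5 does not provide lodging to guests → Lodging Certificate not required.
§13.6 closes 11:00 PM, after 10:00 PM → General Business Registration required.
§13.7 closes 11:00 PM, after 8:00 PM → Municipal Registration required.
§13.8 closes 11:00 PM, at/before 2:00 AM; operates outdoor seating on a public sidewalk → Daytime Certificate required.
§13.9 processes customer payments for third parties → Standard Registration required.
§13.10 operates outdoor seating on a public sidewalk; processes customer payments for third parties → exempt from General Business Registration.

Daytime Certificate, Municipal Registration, Standard Registration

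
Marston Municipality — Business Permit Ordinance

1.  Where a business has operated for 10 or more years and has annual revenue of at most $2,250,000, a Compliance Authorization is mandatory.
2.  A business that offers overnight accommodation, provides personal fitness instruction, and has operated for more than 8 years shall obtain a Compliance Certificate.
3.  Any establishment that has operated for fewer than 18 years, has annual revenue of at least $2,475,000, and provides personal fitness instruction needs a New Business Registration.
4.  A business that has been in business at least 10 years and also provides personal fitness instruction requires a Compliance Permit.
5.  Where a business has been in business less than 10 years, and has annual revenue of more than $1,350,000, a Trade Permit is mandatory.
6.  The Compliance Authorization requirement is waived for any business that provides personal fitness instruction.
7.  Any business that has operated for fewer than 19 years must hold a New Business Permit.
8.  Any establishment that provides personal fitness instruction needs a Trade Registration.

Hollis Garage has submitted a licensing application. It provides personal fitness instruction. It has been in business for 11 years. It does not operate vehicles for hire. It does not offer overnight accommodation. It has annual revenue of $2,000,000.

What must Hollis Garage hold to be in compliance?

Compliance Permit, New Business Permit, Trade Registration

1. years in business 11 ≥ 10; revenue $2,000,000 ≤ $2,250,000 → Compliance Authorization required.
2. does not offer overnight accommodation; provides personal fitness instruction; years in business 11 > 8 → Compliance Certificate not required.
3. years in business 11 < 18; revenue $2,000,000 < $2,475,000; provides personal fitness instruction → New Business Registration not required.
4. years in business 11 ≥ 10; provides personal fitness instruction → Compliance Permit required.
5. years in business 11 ≥ 10; revenue $2,000,000 > $1,350,000 → Trade Permit not required.
6. provides personal fitness instruction → exempt from Compliance Authorization.
7. years in business 11 < 19 → New Business Permit required.
8. provides personal fitness instruction → Trade Registration required.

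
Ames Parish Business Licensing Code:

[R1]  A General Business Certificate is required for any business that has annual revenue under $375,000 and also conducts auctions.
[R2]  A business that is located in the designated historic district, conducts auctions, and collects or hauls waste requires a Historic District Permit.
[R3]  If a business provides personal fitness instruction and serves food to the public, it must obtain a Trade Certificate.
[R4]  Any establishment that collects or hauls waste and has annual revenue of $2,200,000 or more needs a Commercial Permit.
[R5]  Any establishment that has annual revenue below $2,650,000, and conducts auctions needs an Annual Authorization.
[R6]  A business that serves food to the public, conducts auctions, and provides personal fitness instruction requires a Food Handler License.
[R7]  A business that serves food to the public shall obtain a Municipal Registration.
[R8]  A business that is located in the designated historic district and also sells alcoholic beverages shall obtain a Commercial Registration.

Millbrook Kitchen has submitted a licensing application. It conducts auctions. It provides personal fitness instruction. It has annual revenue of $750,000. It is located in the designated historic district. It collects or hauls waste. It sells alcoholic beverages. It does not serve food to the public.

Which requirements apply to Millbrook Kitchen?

Annual Authorization, Commercial Registration, Historic District Permit

[R1] revenue $750,000 ≥ $375,000; conducts auctions → General Business Certificate not required.
[R2] is located in the designated historic district; conducts auctions; collects or hauls waste → Historic District Permit required.
[R3] provides personal fitness instruction; does not serve food to the public → Trade Certificate not required.
[R4] collects or hauls waste; revenue $750,000 < $2,200,000 → Commercial Permit not required.
[R5] revenue $750,000 < $2,650,000; conducts auctions → Annual Authorization required.
[R6] does not serve food to the public; conducts auctions; provides personal fitness instruction → Food Handler License not required.
[R7] does not serve food to the public → Municipal Registration not required.
[R8] is located in the designated historic district; sells alcoholic beverages → Commercial Registration required.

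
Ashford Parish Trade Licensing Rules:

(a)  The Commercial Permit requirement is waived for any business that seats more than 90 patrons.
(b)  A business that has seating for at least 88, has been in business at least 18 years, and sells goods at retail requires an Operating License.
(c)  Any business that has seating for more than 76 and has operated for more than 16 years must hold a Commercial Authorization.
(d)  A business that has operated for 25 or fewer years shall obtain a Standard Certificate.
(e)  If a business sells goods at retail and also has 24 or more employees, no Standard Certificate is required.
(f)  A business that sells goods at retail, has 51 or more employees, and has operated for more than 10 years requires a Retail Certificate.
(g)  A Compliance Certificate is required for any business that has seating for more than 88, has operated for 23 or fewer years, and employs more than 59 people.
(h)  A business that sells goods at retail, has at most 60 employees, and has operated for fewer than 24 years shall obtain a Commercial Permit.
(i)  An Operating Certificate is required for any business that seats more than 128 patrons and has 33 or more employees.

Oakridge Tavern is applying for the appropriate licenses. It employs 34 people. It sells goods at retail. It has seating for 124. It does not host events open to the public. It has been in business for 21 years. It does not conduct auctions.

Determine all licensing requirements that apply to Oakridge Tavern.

Commercial Authorization, Operating License

(a) seating 124 > 90 → exempt from Commercial Permit.
(b) seating 124 ≥ 88; years in business 21 ≥ 18; sells goods at retail → Operating License required.
(c) seating 124 > 76; years in business 21 > 16 → Commercial Authorization required.
(d) years in business 21 ≤ 25 → Standard Certificate required.
(e) sells goods at retail; employees 34 ≥ 24 → exempt from Standard Certificate.
(f) sells goods at retail; employees 34 < 51; years in business 21 > 10 → Retail Certificate not required.
(g) seating 124 > 88; years in business 21 ≤ 23; employees 34 ≤ 59 → Compliance Certificate not required.
(h) sells goods at retail; employees 34 ≤ 60; years in business 21 < 24 → Commercial Permit required.
(i) seating 124 ≤ 128; employees 34 ≥ 33 → Operating Certificate not required.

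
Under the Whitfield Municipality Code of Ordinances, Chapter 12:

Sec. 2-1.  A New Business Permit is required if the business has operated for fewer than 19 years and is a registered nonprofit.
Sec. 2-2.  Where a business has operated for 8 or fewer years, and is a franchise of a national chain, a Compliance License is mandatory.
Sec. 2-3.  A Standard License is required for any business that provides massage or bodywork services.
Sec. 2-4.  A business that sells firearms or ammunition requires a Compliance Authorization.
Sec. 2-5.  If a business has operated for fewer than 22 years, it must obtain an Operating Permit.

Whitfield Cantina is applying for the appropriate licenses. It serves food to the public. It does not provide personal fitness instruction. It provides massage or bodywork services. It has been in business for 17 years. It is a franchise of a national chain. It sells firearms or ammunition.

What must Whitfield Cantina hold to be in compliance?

Compliance Authorization, Operating Permit, Standard License

Sec. 2-1. years in business 17 < 19; is a franchise of a national chain (not: is a registered nonprofit) → New Business Permit not required.
Sec. 2-2. years in business 17 > 8; is a franchise of a national chain → Compliance License not required.
Sec. 2-3. provides massage or bodywork services → Standard License required.
Sec. 2-4. sells firearms or ammunition → Compliance Authorization required.
Sec. 2-5. years in business 17 < 22 → Operating Permit required.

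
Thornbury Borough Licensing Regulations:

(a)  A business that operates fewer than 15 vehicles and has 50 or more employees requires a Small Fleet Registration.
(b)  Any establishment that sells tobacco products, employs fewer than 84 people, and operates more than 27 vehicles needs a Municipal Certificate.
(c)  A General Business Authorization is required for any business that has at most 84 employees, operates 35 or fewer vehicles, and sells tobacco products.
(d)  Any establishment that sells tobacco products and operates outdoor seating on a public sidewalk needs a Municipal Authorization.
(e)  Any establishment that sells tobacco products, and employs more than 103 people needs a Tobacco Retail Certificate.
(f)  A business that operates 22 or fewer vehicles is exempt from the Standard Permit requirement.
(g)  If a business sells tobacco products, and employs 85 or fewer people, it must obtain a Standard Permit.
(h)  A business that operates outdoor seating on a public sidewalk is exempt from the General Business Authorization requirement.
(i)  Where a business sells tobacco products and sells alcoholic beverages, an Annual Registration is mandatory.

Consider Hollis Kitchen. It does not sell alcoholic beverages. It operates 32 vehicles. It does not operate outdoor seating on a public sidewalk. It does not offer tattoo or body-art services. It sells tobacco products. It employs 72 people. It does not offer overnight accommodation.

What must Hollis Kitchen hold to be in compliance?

(a) vehicles 32 ≥ 15; employees 72 ≥ 50 → Small Fleet Registration not required.
(b) sells tobacco products; employees 72 < 84; vehicles 32 > 27 → Municipal Certificate required.
(c) employees 72 ≤ 84; vehicles 32 ≤ 35; sells tobacco products → General Business Authorization required.
(d) sells tobacco products; does not operate outdoor seating on a public sidewalk → Municipal Authorization not required.
(e) sells tobacco products; employees 72 ≤ 103 → Tobacco Retail Certificate not required.
(f) vehicles 32 > 22 → Standard Permit exemption does not apply.
(g) sells tobacco products; employees 72 ≤ 85 → Standard Permit required.
(h) does not operate outdoor seating on a public sidewalk → General Business Authorization exemption does not apply.
(i) sells tobacco products; does not sell alcoholic beverages → Annual Registration not required.

General Business Authorization, Municipal Certificate, Standard Permit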